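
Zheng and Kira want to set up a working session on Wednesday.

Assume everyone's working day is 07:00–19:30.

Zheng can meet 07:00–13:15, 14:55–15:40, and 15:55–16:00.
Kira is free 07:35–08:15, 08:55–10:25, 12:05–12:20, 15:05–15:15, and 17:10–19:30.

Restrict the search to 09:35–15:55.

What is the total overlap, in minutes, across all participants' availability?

Zheng ∩ Kira: 07:35–08:15, 08:55–10:25, 12:05–12:20, 15:05–15:15.
Restricted to 09:35–15:55: 09:35–10:25, 12:05–12:20, 15:05–15:15.
Total common minutes: 50 + 15 + 10 = 75.

75 minutes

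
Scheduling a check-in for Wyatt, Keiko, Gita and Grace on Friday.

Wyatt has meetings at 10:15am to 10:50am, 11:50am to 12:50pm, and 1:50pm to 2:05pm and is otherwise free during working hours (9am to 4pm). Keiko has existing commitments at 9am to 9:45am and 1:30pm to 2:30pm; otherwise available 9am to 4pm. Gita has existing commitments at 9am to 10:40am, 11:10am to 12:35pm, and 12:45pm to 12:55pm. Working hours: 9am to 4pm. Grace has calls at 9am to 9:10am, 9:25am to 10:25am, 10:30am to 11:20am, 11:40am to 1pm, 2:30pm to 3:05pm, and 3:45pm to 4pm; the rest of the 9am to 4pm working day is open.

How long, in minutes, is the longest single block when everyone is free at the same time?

40 minutes

Wyatt free within 09:00–16:00: 09:00–10:15, 10:50–11:50, 12:50–13:50, 14:05–16:00.
Keiko free within 09:00–16:00: 09:45–13:30, 14:30–16:00.
Gita free within 09:00–16:00: 10:40–11:10, 12:35–12:45, 12:55–16:00.
Grace free within 09:00–16:00: 09:10–09:25, 10:25–10:30, 11:20–11:40, 13:00–14:30, 15:05–15:45.
Wyatt ∩ Keiko: 09:45–10:15, 10:50–11:50, 12:50–13:30, 14:30–16:00.
Wyatt ∩ Keiko ∩ Gita: 10:50–11:10, 12:55–13:30, 14:30–16:00.
Wyatt ∩ Keiko ∩ Gita ∩ Grace: 13:00–13:30, 15:05–15:45.
Common window lengths: 30, 40 min; longest is 40.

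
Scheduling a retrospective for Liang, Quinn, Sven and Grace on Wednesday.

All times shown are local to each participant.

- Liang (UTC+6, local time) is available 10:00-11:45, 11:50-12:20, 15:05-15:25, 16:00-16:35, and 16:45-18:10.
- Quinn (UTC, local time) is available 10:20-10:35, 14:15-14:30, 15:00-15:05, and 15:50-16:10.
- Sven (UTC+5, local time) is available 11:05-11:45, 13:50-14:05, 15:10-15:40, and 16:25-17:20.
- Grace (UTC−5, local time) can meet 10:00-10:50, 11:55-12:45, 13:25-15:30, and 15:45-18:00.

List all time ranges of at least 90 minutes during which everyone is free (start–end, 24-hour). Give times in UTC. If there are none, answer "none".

none

Liang → UTC: 04:00–05:45, 05:50–06:20, 09:05–09:25, 10:00–10:35, 10:45–12:10.
Quinn → UTC: 10:20–10:35, 14:15–14:30, 15:00–15:05, 15:50–16:10.
Sven → UTC: 06:05–06:45, 08:50–09:05, 10:10–10:40, 11:25–12:20.
Grace → UTC: 15:00–15:50, 16:55–17:45, 18:25–20:30, 20:45–23:00.
Liang ∩ Quinn: 10:20–10:35.
Liang ∩ Quinn ∩ Sven: 10:20–10:35.
Liang ∩ Quinn ∩ Sven ∩ Grace: (none).
Windows ≥ 90 min: (none).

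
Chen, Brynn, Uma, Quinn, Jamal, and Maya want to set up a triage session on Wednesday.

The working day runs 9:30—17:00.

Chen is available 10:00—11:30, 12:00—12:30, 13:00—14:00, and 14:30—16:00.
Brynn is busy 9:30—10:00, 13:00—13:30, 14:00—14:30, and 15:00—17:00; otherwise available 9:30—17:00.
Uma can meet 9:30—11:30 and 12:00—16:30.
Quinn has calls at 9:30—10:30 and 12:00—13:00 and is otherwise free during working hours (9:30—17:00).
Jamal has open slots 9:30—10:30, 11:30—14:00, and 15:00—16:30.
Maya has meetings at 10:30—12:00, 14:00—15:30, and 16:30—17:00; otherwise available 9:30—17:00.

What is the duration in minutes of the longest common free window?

30 minutes

Brynn free within 09:30–17:00: 10:00–13:00, 13:30–14:00, 14:30–15:00.
Quinn free within 09:30–17:00: 10:30–12:00, 13:00–17:00.
Maya free within 09:30–17:00: 09:30–10:30, 12:00–14:00, 15:30–16:30.
Chen ∩ Brynn: 10:00–11:30, 12:00–12:30, 13:30–14:00, 14:30–15:00.
Chen ∩ Brynn ∩ Uma: 10:00–11:30, 12:00–12:30, 13:30–14:00, 14:30–15:00.
Chen ∩ Brynn ∩ Uma ∩ Quinn: 10:30–11:30, 13:30–14:00, 14:30–15:00.
Chen ∩ Brynn ∩ Uma ∩ Quinn ∩ Jamal: 13:30–14:00.
Chen ∩ Brynn ∩ Uma ∩ Quinn ∩ Jamal ∩ Maya: 13:30–14:00.
Single common window of 30 minutes.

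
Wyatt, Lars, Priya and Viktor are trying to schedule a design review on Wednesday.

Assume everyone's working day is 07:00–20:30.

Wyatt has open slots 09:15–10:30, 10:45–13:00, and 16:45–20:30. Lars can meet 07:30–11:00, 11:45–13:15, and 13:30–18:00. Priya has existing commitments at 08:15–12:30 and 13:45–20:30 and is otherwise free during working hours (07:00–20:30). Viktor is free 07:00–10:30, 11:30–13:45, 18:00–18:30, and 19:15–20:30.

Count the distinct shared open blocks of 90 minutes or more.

0

Priya free within 07:00–20:30: 07:00–08:15, 12:30–13:45.
Wyatt ∩ Lars: 09:15–10:30, 10:45–11:00, 11:45–13:00, 16:45–18:00.
Wyatt ∩ Lars ∩ Priya: 12:30–13:00.
Wyatt ∩ Lars ∩ Priya ∩ Viktor: 12:30–13:00.
Windows ≥ 90 min: (none).
That's 0 windows.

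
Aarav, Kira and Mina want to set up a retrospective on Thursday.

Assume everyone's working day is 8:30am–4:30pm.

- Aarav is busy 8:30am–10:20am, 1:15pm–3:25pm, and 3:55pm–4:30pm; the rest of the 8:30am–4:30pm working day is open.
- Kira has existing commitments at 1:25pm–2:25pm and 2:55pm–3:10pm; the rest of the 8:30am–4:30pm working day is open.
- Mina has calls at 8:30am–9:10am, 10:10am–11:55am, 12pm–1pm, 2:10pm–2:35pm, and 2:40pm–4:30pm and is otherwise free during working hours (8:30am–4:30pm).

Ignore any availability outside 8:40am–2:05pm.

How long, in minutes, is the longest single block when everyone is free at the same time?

Aarav free within 08:30–16:30: 10:20–13:15, 15:25–15:55.
Kira free within 08:30–16:30: 08:30–13:25, 14:25–14:55, 15:10–16:30.
Mina free within 08:30–16:30: 09:10–10:10, 11:55–12:00, 13:00–14:10, 14:35–14:40.
Aarav ∩ Kira: 10:20–13:15, 15:25–15:55.
Aarav ∩ Kira ∩ Mina: 11:55–12:00, 13:00–13:15.
Restricted to 08:40–14:05: 11:55–12:00, 13:00–13:15.
Common window lengths: 5, 15 min; longest is 15.

15 minutes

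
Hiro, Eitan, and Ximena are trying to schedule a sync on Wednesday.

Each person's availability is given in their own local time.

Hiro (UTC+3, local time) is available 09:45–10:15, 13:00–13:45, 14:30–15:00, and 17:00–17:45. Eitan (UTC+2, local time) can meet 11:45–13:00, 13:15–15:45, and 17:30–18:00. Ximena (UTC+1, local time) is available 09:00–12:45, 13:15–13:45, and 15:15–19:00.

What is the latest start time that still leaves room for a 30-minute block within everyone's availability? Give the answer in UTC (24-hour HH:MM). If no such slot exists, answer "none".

10:15

Hiro → UTC: 06:45–07:15, 10:00–10:45, 11:30–12:00, 14:00–14:45.
Eitan → UTC: 09:45–11:00, 11:15–13:45, 15:30–16:00.
Ximena → UTC: 08:00–11:45, 12:15–12:45, 14:15–18:00.
Hiro ∩ Eitan: 10:00–10:45, 11:30–12:00.
Hiro ∩ Eitan ∩ Ximena: 10:00–10:45, 11:30–11:45.
Windows ≥ 30 min: 10:00–10:45.
Latest start in the last window 10:00–10:45 is 10:45 − 30 min = 10:15.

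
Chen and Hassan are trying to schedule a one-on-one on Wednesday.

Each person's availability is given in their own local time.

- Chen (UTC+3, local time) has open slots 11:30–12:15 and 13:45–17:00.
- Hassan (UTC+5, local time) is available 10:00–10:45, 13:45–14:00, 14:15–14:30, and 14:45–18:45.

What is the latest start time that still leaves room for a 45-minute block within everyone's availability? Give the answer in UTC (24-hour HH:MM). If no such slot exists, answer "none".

13:00

Chen → UTC: 08:30–09:15, 10:45–14:00.
Hassan → UTC: 05:00–05:45, 08:45–09:00, 09:15–09:30, 09:45–13:45.
Chen ∩ Hassan: 08:45–09:00, 10:45–13:45.
Windows ≥ 45 min: 10:45–13:45.
Latest start in the last window 10:45–13:45 is 13:45 − 45 min = 13:00.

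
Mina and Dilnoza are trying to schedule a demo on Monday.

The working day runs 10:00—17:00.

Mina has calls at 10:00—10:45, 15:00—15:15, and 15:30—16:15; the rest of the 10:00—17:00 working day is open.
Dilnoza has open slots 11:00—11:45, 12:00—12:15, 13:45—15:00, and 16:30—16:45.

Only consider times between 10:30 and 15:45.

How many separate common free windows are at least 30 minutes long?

Mina free within 10:00–17:00: 10:45–15:00, 15:15–15:30, 16:15–17:00.
Mina ∩ Dilnoza: 11:00–11:45, 12:00–12:15, 13:45–15:00, 16:30–16:45.
Restricted to 10:30–15:45: 11:00–11:45, 12:00–12:15, 13:45–15:00.
Windows ≥ 30 min: 11:00–11:45, 13:45–15:00.
That's 2 windows.

2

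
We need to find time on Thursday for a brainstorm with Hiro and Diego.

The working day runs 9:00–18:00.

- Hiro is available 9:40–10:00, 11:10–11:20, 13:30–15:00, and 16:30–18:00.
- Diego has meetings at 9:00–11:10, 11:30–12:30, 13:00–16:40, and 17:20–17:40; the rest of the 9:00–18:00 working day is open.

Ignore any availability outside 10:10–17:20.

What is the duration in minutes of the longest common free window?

Diego free within 09:00–18:00: 11:10–11:30, 12:30–13:00, 16:40–17:20, 17:40–18:00.
Hiro ∩ Diego: 11:10–11:20, 16:40–17:20, 17:40–18:00.
Restricted to 10:10–17:20: 11:10–11:20, 16:40–17:20.
Common window lengths: 10, 40 min; longest is 40.

40 minutes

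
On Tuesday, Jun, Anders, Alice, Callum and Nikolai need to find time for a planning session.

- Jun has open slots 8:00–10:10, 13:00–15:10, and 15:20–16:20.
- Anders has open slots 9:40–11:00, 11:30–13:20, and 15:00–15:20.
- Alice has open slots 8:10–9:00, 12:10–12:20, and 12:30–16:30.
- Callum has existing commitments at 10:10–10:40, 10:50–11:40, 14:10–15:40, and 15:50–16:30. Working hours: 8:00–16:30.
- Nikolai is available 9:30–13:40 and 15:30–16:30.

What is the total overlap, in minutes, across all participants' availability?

20 minutes

Callum free within 08:00–16:30: 08:00–10:10, 10:40–10:50, 11:40–14:10, 15:40–15:50.
Jun ∩ Anders: 09:40–10:10, 13:00–13:20, 15:00–15:10.
Jun ∩ Anders ∩ Alice: 13:00–13:20, 15:00–15:10.
Jun ∩ Anders ∩ Alice ∩ Callum: 13:00–13:20.
Jun ∩ Anders ∩ Alice ∩ Callum ∩ Nikolai: 13:00–13:20.
Total common minutes: 20.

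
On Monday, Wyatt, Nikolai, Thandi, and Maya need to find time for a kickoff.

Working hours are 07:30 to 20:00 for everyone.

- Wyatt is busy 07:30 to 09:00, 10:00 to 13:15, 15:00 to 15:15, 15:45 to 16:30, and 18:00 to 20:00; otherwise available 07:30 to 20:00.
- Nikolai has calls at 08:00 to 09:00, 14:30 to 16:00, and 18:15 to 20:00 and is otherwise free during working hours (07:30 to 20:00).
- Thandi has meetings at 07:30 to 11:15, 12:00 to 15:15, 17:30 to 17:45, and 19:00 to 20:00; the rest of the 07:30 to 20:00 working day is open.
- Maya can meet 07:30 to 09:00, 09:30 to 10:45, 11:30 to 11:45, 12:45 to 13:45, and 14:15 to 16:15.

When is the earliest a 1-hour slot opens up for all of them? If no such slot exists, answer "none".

none

Wyatt free within 07:30–20:00: 09:00–10:00, 13:15–15:00, 15:15–15:45, 16:30–18:00.
Nikolai free within 07:30–20:00: 07:30–08:00, 09:00–14:30, 16:00–18:15.
Thandi free within 07:30–20:00: 11:15–12:00, 15:15–17:30, 17:45–19:00.
Wyatt ∩ Nikolai: 09:00–10:00, 13:15–14:30, 16:30–18:00.
Wyatt ∩ Nikolai ∩ Thandi: 16:30–17:30, 17:45–18:00.
Wyatt ∩ Nikolai ∩ Thandi ∩ Maya: (none).
Windows ≥ 60 min: (none).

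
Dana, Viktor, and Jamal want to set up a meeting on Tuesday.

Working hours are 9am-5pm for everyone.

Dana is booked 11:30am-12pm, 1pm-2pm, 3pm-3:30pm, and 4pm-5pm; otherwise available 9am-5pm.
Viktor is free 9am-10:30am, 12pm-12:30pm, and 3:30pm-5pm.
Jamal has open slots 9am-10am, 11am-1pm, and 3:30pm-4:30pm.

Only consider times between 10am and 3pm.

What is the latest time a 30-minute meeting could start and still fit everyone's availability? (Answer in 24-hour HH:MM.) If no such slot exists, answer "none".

Dana free within 09:00–17:00: 09:00–11:30, 12:00–13:00, 14:00–15:00, 15:30–16:00.
Dana ∩ Viktor: 09:00–10:30, 12:00–12:30, 15:30–16:00.
Dana ∩ Viktor ∩ Jamal: 09:00–10:00, 12:00–12:30, 15:30–16:00.
Restricted to 10:00–15:00: 12:00–12:30.
Windows ≥ 30 min: 12:00–12:30.
Latest start in the last window 12:00–12:30 is 12:30 − 30 min = 12:00.

12:00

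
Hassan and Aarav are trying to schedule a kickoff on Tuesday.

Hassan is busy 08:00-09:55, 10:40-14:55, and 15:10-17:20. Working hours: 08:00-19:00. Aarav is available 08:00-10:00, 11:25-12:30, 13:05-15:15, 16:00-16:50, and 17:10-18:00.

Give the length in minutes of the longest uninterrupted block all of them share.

40 minutes

Hassan free within 08:00–19:00: 09:55–10:40, 14:55–15:10, 17:20–19:00.
Hassan ∩ Aarav: 09:55–10:00, 14:55–15:10, 17:20–18:00.
Common window lengths: 5, 15, 40 min; longest is 40.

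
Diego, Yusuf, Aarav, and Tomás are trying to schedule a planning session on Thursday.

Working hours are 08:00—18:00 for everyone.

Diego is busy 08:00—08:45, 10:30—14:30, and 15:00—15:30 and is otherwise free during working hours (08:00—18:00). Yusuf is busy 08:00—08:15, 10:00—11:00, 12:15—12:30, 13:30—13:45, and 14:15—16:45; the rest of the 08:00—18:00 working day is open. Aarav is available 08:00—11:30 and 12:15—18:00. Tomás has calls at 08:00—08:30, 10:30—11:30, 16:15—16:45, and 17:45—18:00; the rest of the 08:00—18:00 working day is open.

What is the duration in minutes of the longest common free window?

Diego free within 08:00–18:00: 08:45–10:30, 14:30–15:00, 15:30–18:00.
Yusuf free within 08:00–18:00: 08:15–10:00, 11:00–12:15, 12:30–13:30, 13:45–14:15, 16:45–18:00.
Tomás free within 08:00–18:00: 08:30–10:30, 11:30–16:15, 16:45–17:45.
Diego ∩ Yusuf: 08:45–10:00, 16:45–18:00.
Diego ∩ Yusuf ∩ Aarav: 08:45–10:00, 16:45–18:00.
Diego ∩ Yusuf ∩ Aarav ∩ Tomás: 08:45–10:00, 16:45–17:45.
Common window lengths: 75, 60 min; longest is 75.

75 minutes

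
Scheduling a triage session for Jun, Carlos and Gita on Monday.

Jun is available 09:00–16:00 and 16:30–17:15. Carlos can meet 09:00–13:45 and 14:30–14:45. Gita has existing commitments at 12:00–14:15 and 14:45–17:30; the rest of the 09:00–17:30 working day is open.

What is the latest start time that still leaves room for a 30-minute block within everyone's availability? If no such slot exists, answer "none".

11:30

Gita free within 09:00–17:30: 09:00–12:00, 14:15–14:45.
Jun ∩ Carlos: 09:00–13:45, 14:30–14:45.
Jun ∩ Carlos ∩ Gita: 09:00–12:00, 14:30–14:45.
Windows ≥ 30 min: 09:00–12:00.
Latest start in the last window 09:00–12:00 is 12:00 − 30 min = 11:30.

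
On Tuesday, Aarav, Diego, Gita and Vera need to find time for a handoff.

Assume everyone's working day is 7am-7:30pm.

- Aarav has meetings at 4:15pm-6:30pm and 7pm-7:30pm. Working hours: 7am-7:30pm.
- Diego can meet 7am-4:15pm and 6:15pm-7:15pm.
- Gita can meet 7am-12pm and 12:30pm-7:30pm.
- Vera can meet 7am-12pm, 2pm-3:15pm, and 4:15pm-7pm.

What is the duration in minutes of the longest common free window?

300 minutes

Aarav free within 07:00–19:30: 07:00–16:15, 18:30–19:00.
Aarav ∩ Diego: 07:00–16:15, 18:30–19:00.
Aarav ∩ Diego ∩ Gita: 07:00–12:00, 12:30–16:15, 18:30–19:00.
Aarav ∩ Diego ∩ Gita ∩ Vera: 07:00–12:00, 14:00–15:15, 18:30–19:00.
Common window lengths: 300, 75, 30 min; longest is 300.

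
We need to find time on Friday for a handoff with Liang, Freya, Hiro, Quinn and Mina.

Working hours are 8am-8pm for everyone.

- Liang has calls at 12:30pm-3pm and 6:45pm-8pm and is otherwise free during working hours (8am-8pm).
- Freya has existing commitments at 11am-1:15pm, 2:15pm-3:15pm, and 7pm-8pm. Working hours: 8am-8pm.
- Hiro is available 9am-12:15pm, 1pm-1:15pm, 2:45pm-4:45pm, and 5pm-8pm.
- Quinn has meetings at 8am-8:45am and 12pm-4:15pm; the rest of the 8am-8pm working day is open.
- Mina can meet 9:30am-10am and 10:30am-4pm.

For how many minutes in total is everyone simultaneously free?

60 minutes

Liang free within 08:00–20:00: 08:00–12:30, 15:00–18:45.
Freya free within 08:00–20:00: 08:00–11:00, 13:15–14:15, 15:15–19:00.
Quinn free within 08:00–20:00: 08:45–12:00, 16:15–20:00.
Liang ∩ Freya: 08:00–11:00, 15:15–18:45.
Liang ∩ Freya ∩ Hiro: 09:00–11:00, 15:15–16:45, 17:00–18:45.
Liang ∩ Freya ∩ Hiro ∩ Quinn: 09:00–11:00, 16:15–16:45, 17:00–18:45.
Liang ∩ Freya ∩ Hiro ∩ Quinn ∩ Mina: 09:30–10:00, 10:30–11:00.
Total common minutes: 30 + 30 = 60.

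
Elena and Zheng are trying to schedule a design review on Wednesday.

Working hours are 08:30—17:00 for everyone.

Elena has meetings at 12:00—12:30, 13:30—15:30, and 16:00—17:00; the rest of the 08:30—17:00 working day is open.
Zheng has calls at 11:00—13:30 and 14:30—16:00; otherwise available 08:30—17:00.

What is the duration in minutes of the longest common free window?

150 minutes

Elena free within 08:30–17:00: 08:30–12:00, 12:30–13:30, 15:30–16:00.
Zheng free within 08:30–17:00: 08:30–11:00, 13:30–14:30, 16:00–17:00.
Elena ∩ Zheng: 08:30–11:00.
Single common window of 150 minutes.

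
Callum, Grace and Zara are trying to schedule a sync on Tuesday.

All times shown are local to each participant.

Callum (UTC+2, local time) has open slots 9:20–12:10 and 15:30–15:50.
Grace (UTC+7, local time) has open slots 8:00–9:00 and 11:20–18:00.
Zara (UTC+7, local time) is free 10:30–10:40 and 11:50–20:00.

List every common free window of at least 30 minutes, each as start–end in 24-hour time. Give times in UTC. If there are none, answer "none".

Callum → UTC: 07:20–10:10, 13:30–13:50.
Grace → UTC: 01:00–02:00, 04:20–11:00.
Zara → UTC: 03:30–03:40, 04:50–13:00.
Callum ∩ Grace: 07:20–10:10.
Callum ∩ Grace ∩ Zara: 07:20–10:10.
Windows ≥ 30 min: 07:20–10:10.

07:20–10:10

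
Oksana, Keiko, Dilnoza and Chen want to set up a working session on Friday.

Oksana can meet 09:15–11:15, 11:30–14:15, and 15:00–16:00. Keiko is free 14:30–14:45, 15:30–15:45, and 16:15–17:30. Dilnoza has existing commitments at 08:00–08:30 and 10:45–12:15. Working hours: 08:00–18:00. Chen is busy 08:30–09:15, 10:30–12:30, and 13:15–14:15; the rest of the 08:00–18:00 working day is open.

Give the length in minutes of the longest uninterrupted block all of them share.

15 minutes

Dilnoza free within 08:00–18:00: 08:30–10:45, 12:15–18:00.
Chen free within 08:00–18:00: 08:00–08:30, 09:15–10:30, 12:30–13:15, 14:15–18:00.
Oksana ∩ Keiko: 15:30–15:45.
Oksana ∩ Keiko ∩ Dilnoza: 15:30–15:45.
Oksana ∩ Keiko ∩ Dilnoza ∩ Chen: 15:30–15:45.
Single common window of 15 minutes.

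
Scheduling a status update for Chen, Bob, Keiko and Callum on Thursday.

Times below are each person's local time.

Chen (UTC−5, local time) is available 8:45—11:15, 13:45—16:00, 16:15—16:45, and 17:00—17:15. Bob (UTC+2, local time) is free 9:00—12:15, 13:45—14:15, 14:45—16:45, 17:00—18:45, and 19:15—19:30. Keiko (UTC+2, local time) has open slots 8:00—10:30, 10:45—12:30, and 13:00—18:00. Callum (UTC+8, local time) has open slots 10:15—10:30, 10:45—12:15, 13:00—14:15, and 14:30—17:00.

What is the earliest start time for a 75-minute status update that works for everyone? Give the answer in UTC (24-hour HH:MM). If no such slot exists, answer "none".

none

Chen → UTC: 13:45–16:15, 18:45–21:00, 21:15–21:45, 22:00–22:15.
Bob → UTC: 07:00–10:15, 11:45–12:15, 12:45–14:45, 15:00–16:45, 17:15–17:30.
Keiko → UTC: 06:00–08:30, 08:45–10:30, 11:00–16:00.
Callum → UTC: 02:15–02:30, 02:45–04:15, 05:00–06:15, 06:30–09:00.
Chen ∩ Bob: 13:45–14:45, 15:00–16:15.
Chen ∩ Bob ∩ Keiko: 13:45–14:45, 15:00–16:00.
Chen ∩ Bob ∩ Keiko ∩ Callum: (none).
Windows ≥ 75 min: (none).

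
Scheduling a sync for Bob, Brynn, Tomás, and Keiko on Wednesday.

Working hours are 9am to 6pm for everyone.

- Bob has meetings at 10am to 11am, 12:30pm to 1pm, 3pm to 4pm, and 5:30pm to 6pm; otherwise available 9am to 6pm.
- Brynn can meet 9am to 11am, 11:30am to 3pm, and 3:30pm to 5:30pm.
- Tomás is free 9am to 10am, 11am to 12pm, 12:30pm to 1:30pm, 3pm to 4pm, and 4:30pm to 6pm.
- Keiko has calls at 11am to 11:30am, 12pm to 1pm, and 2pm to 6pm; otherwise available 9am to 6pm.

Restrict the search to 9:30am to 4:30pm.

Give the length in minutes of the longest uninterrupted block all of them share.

Bob free within 09:00–18:00: 09:00–10:00, 11:00–12:30, 13:00–15:00, 16:00–17:30.
Keiko free within 09:00–18:00: 09:00–11:00, 11:30–12:00, 13:00–14:00.
Bob ∩ Brynn: 09:00–10:00, 11:30–12:30, 13:00–15:00, 16:00–17:30.
Bob ∩ Brynn ∩ Tomás: 09:00–10:00, 11:30–12:00, 13:00–13:30, 16:30–17:30.
Bob ∩ Brynn ∩ Tomás ∩ Keiko: 09:00–10:00, 11:30–12:00, 13:00–13:30.
Restricted to 09:30–16:30: 09:30–10:00, 11:30–12:00, 13:00–13:30.
Common window lengths: 30, 30, 30 min; longest is 30.

30 minutes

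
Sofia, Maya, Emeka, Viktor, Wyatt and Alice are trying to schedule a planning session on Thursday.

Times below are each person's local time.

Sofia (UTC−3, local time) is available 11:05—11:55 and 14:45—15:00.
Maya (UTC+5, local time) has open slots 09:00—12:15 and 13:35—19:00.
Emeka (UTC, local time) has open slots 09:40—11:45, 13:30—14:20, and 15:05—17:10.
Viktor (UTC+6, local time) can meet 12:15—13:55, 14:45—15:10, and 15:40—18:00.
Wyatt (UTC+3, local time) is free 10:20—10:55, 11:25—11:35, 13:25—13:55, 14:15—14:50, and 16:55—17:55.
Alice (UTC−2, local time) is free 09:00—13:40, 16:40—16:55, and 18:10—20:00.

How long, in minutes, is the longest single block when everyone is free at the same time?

Sofia → UTC: 14:05–14:55, 17:45–18:00.
Maya → UTC: 04:00–07:15, 08:35–14:00.
Emeka → UTC: 09:40–11:45, 13:30–14:20, 15:05–17:10.
Viktor → UTC: 06:15–07:55, 08:45–09:10, 09:40–12:00.
Wyatt → UTC: 07:20–07:55, 08:25–08:35, 10:25–10:55, 11:15–11:50, 13:55–14:55.
Alice → UTC: 11:00–15:40, 18:40–18:55, 20:10–22:00.
Sofia ∩ Maya: (none).
Sofia ∩ Maya ∩ Emeka: (none).
Sofia ∩ Maya ∩ Emeka ∩ Viktor: (none).
Sofia ∩ Maya ∩ Emeka ∩ Viktor ∩ Wyatt: (none).
Sofia ∩ Maya ∩ Emeka ∩ Viktor ∩ Wyatt ∩ Alice: (none).
No common window.

0 minutes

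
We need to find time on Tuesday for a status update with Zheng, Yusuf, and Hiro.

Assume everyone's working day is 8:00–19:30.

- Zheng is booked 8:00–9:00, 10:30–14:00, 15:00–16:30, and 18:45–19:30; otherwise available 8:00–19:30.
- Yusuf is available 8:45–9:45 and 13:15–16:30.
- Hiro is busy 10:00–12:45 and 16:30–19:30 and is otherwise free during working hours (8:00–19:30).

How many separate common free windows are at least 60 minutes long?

Zheng free within 08:00–19:30: 09:00–10:30, 14:00–15:00, 16:30–18:45.
Hiro free within 08:00–19:30: 08:00–10:00, 12:45–16:30.
Zheng ∩ Yusuf: 09:00–09:45, 14:00–15:00.
Zheng ∩ Yusuf ∩ Hiro: 09:00–09:45, 14:00–15:00.
Windows ≥ 60 min: 14:00–15:00.
That's 1 window.

1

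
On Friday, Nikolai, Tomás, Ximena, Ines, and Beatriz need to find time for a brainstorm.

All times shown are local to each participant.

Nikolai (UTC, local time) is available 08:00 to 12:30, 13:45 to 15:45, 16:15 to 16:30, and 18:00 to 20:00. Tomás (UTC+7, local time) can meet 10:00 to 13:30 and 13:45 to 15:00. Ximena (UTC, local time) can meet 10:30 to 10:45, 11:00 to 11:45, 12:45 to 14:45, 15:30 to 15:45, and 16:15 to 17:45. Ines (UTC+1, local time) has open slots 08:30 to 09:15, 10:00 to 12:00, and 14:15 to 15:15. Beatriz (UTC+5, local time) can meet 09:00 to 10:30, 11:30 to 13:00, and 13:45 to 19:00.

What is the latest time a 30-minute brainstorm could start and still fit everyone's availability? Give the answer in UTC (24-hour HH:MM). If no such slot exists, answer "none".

none

Nikolai → UTC: 08:00–12:30, 13:45–15:45, 16:15–16:30, 18:00–20:00.
Tomás → UTC: 03:00–06:30, 06:45–08:00.
Ximena → UTC: 10:30–10:45, 11:00–11:45, 12:45–14:45, 15:30–15:45, 16:15–17:45.
Ines → UTC: 07:30–08:15, 09:00–11:00, 13:15–14:15.
Beatriz → UTC: 04:00–05:30, 06:30–08:00, 08:45–14:00.
Nikolai ∩ Tomás: (none).
Nikolai ∩ Tomás ∩ Ximena: (none).
Nikolai ∩ Tomás ∩ Ximena ∩ Ines: (none).
Nikolai ∩ Tomás ∩ Ximena ∩ Ines ∩ Beatriz: (none).
Windows ≥ 30 min: (none).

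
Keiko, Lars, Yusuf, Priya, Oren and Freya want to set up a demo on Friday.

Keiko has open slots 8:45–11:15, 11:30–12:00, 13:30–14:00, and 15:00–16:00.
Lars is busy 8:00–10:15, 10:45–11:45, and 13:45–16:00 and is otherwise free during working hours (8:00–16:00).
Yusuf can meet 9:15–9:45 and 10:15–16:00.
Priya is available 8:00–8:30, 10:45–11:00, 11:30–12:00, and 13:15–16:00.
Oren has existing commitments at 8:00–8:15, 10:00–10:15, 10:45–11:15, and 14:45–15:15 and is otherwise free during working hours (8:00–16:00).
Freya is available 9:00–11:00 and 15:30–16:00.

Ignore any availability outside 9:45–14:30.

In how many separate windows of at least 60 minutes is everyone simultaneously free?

0

Lars free within 08:00–16:00: 10:15–10:45, 11:45–13:45.
Oren free within 08:00–16:00: 08:15–10:00, 10:15–10:45, 11:15–14:45, 15:15–16:00.
Keiko ∩ Lars: 10:15–10:45, 11:45–12:00, 13:30–13:45.
Keiko ∩ Lars ∩ Yusuf: 10:15–10:45, 11:45–12:00, 13:30–13:45.
Keiko ∩ Lars ∩ Yusuf ∩ Priya: 11:45–12:00, 13:30–13:45.
Keiko ∩ Lars ∩ Yusuf ∩ Priya ∩ Oren: 11:45–12:00, 13:30–13:45.
Keiko ∩ Lars ∩ Yusuf ∩ Priya ∩ Oren ∩ Freya: (none).
Restricted to 09:45–14:30: (none).
Windows ≥ 60 min: (none).
That's 0 windows.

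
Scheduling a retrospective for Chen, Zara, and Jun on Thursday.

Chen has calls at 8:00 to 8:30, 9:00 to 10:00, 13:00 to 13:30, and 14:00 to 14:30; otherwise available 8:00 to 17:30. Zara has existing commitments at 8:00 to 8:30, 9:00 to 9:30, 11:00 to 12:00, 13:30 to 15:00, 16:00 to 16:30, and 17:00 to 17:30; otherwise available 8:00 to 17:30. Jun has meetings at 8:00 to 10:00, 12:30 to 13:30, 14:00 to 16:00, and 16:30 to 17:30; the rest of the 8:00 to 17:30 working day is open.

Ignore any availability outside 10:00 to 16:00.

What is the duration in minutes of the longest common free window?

60 minutes

Chen free within 08:00–17:30: 08:30–09:00, 10:00–13:00, 13:30–14:00, 14:30–17:30.
Zara free within 08:00–17:30: 08:30–09:00, 09:30–11:00, 12:00–13:30, 15:00–16:00, 16:30–17:00.
Jun free within 08:00–17:30: 10:00–12:30, 13:30–14:00, 16:00–16:30.
Chen ∩ Zara: 08:30–09:00, 10:00–11:00, 12:00–13:00, 15:00–16:00, 16:30–17:00.
Chen ∩ Zara ∩ Jun: 10:00–11:00, 12:00–12:30.
Restricted to 10:00–16:00: 10:00–11:00, 12:00–12:30.
Common window lengths: 60, 30 min; longest is 60.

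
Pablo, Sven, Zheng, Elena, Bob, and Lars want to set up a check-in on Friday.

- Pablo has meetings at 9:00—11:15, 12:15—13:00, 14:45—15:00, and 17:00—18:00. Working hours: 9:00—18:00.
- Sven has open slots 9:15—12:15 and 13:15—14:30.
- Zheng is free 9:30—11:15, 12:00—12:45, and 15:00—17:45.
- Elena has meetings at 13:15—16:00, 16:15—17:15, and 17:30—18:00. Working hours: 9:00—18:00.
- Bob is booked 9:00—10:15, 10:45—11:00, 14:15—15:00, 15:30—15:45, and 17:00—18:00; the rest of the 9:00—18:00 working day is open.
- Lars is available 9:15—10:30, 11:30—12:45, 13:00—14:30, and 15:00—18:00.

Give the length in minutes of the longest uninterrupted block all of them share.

Pablo free within 09:00–18:00: 11:15–12:15, 13:00–14:45, 15:00–17:00.
Elena free within 09:00–18:00: 09:00–13:15, 16:00–16:15, 17:15–17:30.
Bob free within 09:00–18:00: 10:15–10:45, 11:00–14:15, 15:00–15:30, 15:45–17:00.
Pablo ∩ Sven: 11:15–12:15, 13:15–14:30.
Pablo ∩ Sven ∩ Zheng: 12:00–12:15.
Pablo ∩ Sven ∩ Zheng ∩ Elena: 12:00–12:15.
Pablo ∩ Sven ∩ Zheng ∩ Elena ∩ Bob: 12:00–12:15.
Pablo ∩ Sven ∩ Zheng ∩ Elena ∩ Bob ∩ Lars: 12:00–12:15.
Single common window of 15 minutes.

15 minutes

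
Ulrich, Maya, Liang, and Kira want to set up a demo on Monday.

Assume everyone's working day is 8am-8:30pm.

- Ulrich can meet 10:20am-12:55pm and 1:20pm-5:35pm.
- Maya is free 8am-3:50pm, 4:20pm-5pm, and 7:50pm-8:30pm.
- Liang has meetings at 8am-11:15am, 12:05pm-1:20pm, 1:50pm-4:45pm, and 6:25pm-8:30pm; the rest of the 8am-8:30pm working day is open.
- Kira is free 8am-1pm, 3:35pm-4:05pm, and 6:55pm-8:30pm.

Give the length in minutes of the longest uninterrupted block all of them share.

50 minutes

Liang free within 08:00–20:30: 11:15–12:05, 13:20–13:50, 16:45–18:25.
Ulrich ∩ Maya: 10:20–12:55, 13:20–15:50, 16:20–17:00.
Ulrich ∩ Maya ∩ Liang: 11:15–12:05, 13:20–13:50, 16:45–17:00.
Ulrich ∩ Maya ∩ Liang ∩ Kira: 11:15–12:05.
Single common window of 50 minutes.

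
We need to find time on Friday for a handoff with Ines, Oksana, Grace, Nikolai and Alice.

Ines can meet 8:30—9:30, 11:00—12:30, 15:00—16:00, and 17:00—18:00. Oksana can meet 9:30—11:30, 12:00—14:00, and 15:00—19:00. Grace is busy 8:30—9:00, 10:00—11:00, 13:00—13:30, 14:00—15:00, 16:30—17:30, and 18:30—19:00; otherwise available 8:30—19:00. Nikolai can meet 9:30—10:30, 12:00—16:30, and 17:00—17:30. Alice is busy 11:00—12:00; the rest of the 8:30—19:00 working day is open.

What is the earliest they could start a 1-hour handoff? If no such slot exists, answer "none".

Grace free within 08:30–19:00: 09:00–10:00, 11:00–13:00, 13:30–14:00, 15:00–16:30, 17:30–18:30.
Alice free within 08:30–19:00: 08:30–11:00, 12:00–19:00.
Ines ∩ Oksana: 11:00–11:30, 12:00–12:30, 15:00–16:00, 17:00–18:00.
Ines ∩ Oksana ∩ Grace: 11:00–11:30, 12:00–12:30, 15:00–16:00, 17:30–18:00.
Ines ∩ Oksana ∩ Grace ∩ Nikolai: 12:00–12:30, 15:00–16:00.
Ines ∩ Oksana ∩ Grace ∩ Nikolai ∩ Alice: 12:00–12:30, 15:00–16:00.
Windows ≥ 60 min: 15:00–16:00.
Earliest such window starts at 15:00.

15:00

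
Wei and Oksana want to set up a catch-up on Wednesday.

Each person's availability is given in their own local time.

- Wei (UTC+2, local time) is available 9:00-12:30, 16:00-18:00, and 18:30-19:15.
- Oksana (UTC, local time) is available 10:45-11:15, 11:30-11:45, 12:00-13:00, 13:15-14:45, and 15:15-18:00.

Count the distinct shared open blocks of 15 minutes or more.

Wei → UTC: 07:00–10:30, 14:00–16:00, 16:30–17:15.
Oksana → UTC: 10:45–11:15, 11:30–11:45, 12:00–13:00, 13:15–14:45, 15:15–18:00.
Wei ∩ Oksana: 14:00–14:45, 15:15–16:00, 16:30–17:15.
Windows ≥ 15 min: 14:00–14:45, 15:15–16:00, 16:30–17:15.
That's 3 windows.

3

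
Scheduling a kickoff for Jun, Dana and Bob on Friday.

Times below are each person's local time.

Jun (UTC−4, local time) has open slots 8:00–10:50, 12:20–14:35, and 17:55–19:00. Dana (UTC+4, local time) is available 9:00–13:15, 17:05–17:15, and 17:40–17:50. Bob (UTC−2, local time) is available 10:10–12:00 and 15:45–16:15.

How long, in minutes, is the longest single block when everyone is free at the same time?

Jun → UTC: 12:00–14:50, 16:20–18:35, 21:55–23:00.
Dana → UTC: 05:00–09:15, 13:05–13:15, 13:40–13:50.
Bob → UTC: 12:10–14:00, 17:45–18:15.
Jun ∩ Dana: 13:05–13:15, 13:40–13:50.
Jun ∩ Dana ∩ Bob: 13:05–13:15, 13:40–13:50.
Common window lengths: 10, 10 min; longest is 10.

10 minutes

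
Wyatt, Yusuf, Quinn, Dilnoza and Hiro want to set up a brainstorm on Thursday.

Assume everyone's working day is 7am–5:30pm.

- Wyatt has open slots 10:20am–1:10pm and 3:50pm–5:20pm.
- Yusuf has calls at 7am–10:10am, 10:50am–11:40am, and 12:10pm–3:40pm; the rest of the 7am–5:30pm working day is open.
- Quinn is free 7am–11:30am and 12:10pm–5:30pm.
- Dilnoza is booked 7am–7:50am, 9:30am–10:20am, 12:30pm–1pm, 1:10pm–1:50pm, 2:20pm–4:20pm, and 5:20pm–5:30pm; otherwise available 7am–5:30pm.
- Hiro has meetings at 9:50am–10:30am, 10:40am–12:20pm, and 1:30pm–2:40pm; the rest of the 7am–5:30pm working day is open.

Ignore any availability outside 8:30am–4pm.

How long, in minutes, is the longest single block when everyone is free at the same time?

Yusuf free within 07:00–17:30: 10:10–10:50, 11:40–12:10, 15:40–17:30.
Dilnoza free within 07:00–17:30: 07:50–09:30, 10:20–12:30, 13:00–13:10, 13:50–14:20, 16:20–17:20.
Hiro free within 07:00–17:30: 07:00–09:50, 10:30–10:40, 12:20–13:30, 14:40–17:30.
Wyatt ∩ Yusuf: 10:20–10:50, 11:40–12:10, 15:50–17:20.
Wyatt ∩ Yusuf ∩ Quinn: 10:20–10:50, 15:50–17:20.
Wyatt ∩ Yusuf ∩ Quinn ∩ Dilnoza: 10:20–10:50, 16:20–17:20.
Wyatt ∩ Yusuf ∩ Quinn ∩ Dilnoza ∩ Hiro: 10:30–10:40, 16:20–17:20.
Restricted to 08:30–16:00: 10:30–10:40.
Single common window of 10 minutes.

10 minutes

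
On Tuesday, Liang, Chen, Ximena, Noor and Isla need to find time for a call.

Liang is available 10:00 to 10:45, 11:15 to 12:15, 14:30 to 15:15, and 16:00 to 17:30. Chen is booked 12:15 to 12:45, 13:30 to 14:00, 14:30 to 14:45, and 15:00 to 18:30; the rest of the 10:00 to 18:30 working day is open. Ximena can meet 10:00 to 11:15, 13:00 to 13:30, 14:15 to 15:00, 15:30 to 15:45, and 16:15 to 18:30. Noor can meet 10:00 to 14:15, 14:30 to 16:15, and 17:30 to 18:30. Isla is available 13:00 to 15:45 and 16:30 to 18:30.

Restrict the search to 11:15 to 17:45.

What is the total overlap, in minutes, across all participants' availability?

Chen free within 10:00–18:30: 10:00–12:15, 12:45–13:30, 14:00–14:30, 14:45–15:00.
Liang ∩ Chen: 10:00–10:45, 11:15–12:15, 14:45–15:00.
Liang ∩ Chen ∩ Ximena: 10:00–10:45, 14:45–15:00.
Liang ∩ Chen ∩ Ximena ∩ Noor: 10:00–10:45, 14:45–15:00.
Liang ∩ Chen ∩ Ximena ∩ Noor ∩ Isla: 14:45–15:00.
Restricted to 11:15–17:45: 14:45–15:00.
Total common minutes: 15.

15 minutes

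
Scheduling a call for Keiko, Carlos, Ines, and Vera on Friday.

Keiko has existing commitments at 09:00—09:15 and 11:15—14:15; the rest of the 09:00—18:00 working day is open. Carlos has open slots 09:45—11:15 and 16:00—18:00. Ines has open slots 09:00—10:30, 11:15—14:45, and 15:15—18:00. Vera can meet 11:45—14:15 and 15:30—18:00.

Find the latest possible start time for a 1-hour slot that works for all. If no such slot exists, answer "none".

Keiko free within 09:00–18:00: 09:15–11:15, 14:15–18:00.
Keiko ∩ Carlos: 09:45–11:15, 16:00–18:00.
Keiko ∩ Carlos ∩ Ines: 09:45–10:30, 16:00–18:00.
Keiko ∩ Carlos ∩ Ines ∩ Vera: 16:00–18:00.
Windows ≥ 60 min: 16:00–18:00.
Latest start in the last window 16:00–18:00 is 18:00 − 60 min = 17:00.

17:00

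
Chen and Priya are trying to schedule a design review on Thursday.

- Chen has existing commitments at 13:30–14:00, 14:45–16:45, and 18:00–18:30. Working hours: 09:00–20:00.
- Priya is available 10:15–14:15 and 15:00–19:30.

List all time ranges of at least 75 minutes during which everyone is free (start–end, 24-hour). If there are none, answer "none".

10:15–13:30, 16:45–18:00

Chen free within 09:00–20:00: 09:00–13:30, 14:00–14:45, 16:45–18:00, 18:30–20:00.
Chen ∩ Priya: 10:15–13:30, 14:00–14:15, 16:45–18:00, 18:30–19:30.
Windows ≥ 75 min: 10:15–13:30, 16:45–18:00.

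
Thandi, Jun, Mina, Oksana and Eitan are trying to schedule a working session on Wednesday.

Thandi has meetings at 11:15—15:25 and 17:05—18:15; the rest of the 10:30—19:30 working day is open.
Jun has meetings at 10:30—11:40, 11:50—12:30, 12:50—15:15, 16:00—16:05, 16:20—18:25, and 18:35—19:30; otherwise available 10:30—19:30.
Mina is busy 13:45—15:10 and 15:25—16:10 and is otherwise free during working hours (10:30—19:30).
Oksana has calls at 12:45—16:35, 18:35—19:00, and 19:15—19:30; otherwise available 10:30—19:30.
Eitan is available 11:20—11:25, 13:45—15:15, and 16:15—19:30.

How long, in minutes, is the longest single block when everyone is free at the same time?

10 minutes

Thandi free within 10:30–19:30: 10:30–11:15, 15:25–17:05, 18:15–19:30.
Jun free within 10:30–19:30: 11:40–11:50, 12:30–12:50, 15:15–16:00, 16:05–16:20, 18:25–18:35.
Mina free within 10:30–19:30: 10:30–13:45, 15:10–15:25, 16:10–19:30.
Oksana free within 10:30–19:30: 10:30–12:45, 16:35–18:35, 19:00–19:15.
Thandi ∩ Jun: 15:25–16:00, 16:05–16:20, 18:25–18:35.
Thandi ∩ Jun ∩ Mina: 16:10–16:20, 18:25–18:35.
Thandi ∩ Jun ∩ Mina ∩ Oksana: 18:25–18:35.
Thandi ∩ Jun ∩ Mina ∩ Oksana ∩ Eitan: 18:25–18:35.
Single common window of 10 minutes.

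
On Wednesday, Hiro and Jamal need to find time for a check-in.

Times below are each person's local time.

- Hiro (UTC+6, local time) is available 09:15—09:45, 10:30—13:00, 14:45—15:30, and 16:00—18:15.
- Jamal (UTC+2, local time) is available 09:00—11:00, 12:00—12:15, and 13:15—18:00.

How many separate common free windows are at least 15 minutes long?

3

Hiro → UTC: 03:15–03:45, 04:30–07:00, 08:45–09:30, 10:00–12:15.
Jamal → UTC: 07:00–09:00, 10:00–10:15, 11:15–16:00.
Hiro ∩ Jamal: 08:45–09:00, 10:00–10:15, 11:15–12:15.
Windows ≥ 15 min: 08:45–09:00, 10:00–10:15, 11:15–12:15.
That's 3 windows.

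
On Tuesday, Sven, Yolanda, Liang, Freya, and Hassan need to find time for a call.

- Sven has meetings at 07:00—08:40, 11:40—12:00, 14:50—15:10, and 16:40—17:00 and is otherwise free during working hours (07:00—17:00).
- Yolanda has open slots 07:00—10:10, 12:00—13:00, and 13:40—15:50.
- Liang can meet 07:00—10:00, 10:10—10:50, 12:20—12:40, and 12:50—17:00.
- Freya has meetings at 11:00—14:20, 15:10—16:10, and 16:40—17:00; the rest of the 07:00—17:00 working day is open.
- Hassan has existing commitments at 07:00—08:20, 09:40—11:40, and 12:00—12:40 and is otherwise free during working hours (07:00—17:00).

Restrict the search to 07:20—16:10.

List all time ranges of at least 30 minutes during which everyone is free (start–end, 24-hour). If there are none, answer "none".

Sven free within 07:00–17:00: 08:40–11:40, 12:00–14:50, 15:10–16:40.
Freya free within 07:00–17:00: 07:00–11:00, 14:20–15:10, 16:10–16:40.
Hassan free within 07:00–17:00: 08:20–09:40, 11:40–12:00, 12:40–17:00.
Sven ∩ Yolanda: 08:40–10:10, 12:00–13:00, 13:40–14:50, 15:10–15:50.
Sven ∩ Yolanda ∩ Liang: 08:40–10:00, 12:20–12:40, 12:50–13:00, 13:40–14:50, 15:10–15:50.
Sven ∩ Yolanda ∩ Liang ∩ Freya: 08:40–10:00, 14:20–14:50.
Sven ∩ Yolanda ∩ Liang ∩ Freya ∩ Hassan: 08:40–09:40, 14:20–14:50.
Restricted to 07:20–16:10: 08:40–09:40, 14:20–14:50.
Windows ≥ 30 min: 08:40–09:40, 14:20–14:50.

08:40–09:40, 14:20–14:50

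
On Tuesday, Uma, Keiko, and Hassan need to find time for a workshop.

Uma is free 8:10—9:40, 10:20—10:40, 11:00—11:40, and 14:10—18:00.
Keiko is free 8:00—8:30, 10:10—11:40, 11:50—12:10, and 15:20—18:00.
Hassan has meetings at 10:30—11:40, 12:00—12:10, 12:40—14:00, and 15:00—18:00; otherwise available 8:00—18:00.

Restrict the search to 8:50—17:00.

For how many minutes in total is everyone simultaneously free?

Hassan free within 08:00–18:00: 08:00–10:30, 11:40–12:00, 12:10–12:40, 14:00–15:00.
Uma ∩ Keiko: 08:10–08:30, 10:20–10:40, 11:00–11:40, 15:20–18:00.
Uma ∩ Keiko ∩ Hassan: 08:10–08:30, 10:20–10:30.
Restricted to 08:50–17:00: 10:20–10:30.
Total common minutes: 10.

10 minutes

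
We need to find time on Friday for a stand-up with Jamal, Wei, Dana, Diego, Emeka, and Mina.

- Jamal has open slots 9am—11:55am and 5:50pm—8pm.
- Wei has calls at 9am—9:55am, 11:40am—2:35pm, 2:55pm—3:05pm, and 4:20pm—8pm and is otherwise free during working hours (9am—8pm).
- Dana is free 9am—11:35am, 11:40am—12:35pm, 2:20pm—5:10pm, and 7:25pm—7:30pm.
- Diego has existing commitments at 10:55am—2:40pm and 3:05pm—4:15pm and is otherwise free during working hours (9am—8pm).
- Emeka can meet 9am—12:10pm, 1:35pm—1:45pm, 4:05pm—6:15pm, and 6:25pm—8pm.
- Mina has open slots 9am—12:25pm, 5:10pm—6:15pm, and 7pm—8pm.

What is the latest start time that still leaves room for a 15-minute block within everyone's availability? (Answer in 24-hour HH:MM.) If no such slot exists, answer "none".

Wei free within 09:00–20:00: 09:55–11:40, 14:35–14:55, 15:05–16:20.
Diego free within 09:00–20:00: 09:00–10:55, 14:40–15:05, 16:15–20:00.
Jamal ∩ Wei: 09:55–11:40.
Jamal ∩ Wei ∩ Dana: 09:55–11:35.
Jamal ∩ Wei ∩ Dana ∩ Diego: 09:55–10:55.
Jamal ∩ Wei ∩ Dana ∩ Diego ∩ Emeka: 09:55–10:55.
Jamal ∩ Wei ∩ Dana ∩ Diego ∩ Emeka ∩ Mina: 09:55–10:55.
Windows ≥ 15 min: 09:55–10:55.
Latest start in the last window 09:55–10:55 is 10:55 − 15 min = 10:40.

10:40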